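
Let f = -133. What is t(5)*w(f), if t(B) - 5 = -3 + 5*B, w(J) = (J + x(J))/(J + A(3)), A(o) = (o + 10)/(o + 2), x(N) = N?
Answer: 17955/326 ≈ 55.077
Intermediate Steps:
A(o) = (10 + o)/(2 + o)
w(J) = 2*J/(13/5 + J) (w(J) = (J + J)/(J + (10 + 3)/(2 + 3)) = (2*J)/(J + 13/5) = (2*J)/(13/5 + J) = 2*J/(13/5 + J))
t(B) = 2 + 5*B (t(B) = 5 + (-3 + 5*B) = 2 + 5*B)
t(5)*w(f) = (2 + 5*5)*(10*(-133)/(13 + 5*(-133))) = (2 + 25)*(10*(-133)/(13 - 665)) = 27*(10*(-133)/(-652)) = 27*(10*(-133)*(-1/652)) = 27*(665/326) = 17955/326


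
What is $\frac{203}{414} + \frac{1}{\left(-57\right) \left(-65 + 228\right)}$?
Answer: $\frac{628553}{1282158} \approx 0.49023$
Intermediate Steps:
$\frac{203}{414} + \frac{1}{\left(-57\right) \left(-65 + 228\right)} = 203 \cdot \frac{1}{414} - \frac{1}{57 \cdot 163} = \frac{203}{414} - \frac{1}{9291} = \frac{628553}{1282158}$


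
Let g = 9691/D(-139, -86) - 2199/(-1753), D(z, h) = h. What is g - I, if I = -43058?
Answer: 6474538755/150758 ≈ 42947.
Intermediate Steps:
g = -16799209/150758 (g = 9691/(-86) - 2199/(-1753) = 9691*(-1/86) - 2199*(-1/1753) = -9691/86 + 2199/1753 = -16799209/150758 ≈ -111.43)
g - I = -16799209/150758 - 1*(-43058) = -16799209/150758 + 43058 = 6474538755/150758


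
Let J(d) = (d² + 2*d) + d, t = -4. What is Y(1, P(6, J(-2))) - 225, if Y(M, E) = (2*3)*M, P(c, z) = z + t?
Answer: -219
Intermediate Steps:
J(d) = d² + 3*d
P(c, z) = -4 + z (P(c, z) = z - 4 = -4 + z)
Y(M, E) = 6*M
Y(1, P(6, J(-2))) - 225 = 6*1 - 225 = 6 - 225 = -219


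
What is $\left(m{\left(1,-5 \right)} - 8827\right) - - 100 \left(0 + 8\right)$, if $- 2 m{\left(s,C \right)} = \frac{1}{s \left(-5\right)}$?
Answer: $- \frac{80269}{10} \approx -8026.9$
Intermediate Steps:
$m{\left(s,C \right)} = \frac{1}{10 s}$ ($m{\left(s,C \right)} = - \frac{1}{2 s \left(-5\right)} = - \frac{1}{2 \left(- 5 s\right)} = - \frac{\left(- \frac{1}{5}\right) \frac{1}{s}}{2} = \frac{1}{10 s}$)
$\left(m{\left(1,-5 \right)} - 8827\right) - - 100 \left(0 + 8\right) = \left(\frac{1}{10 \cdot 1} - 8827\right) - - 100 \left(0 + 8\right) = \left(\frac{1}{10} \cdot 1 - 8827\right) - \left(-100\right) 8 = \left(\frac{1}{10} - 8827\right) - -800 = - \frac{88269}{10} + 800 = - \frac{80269}{10}$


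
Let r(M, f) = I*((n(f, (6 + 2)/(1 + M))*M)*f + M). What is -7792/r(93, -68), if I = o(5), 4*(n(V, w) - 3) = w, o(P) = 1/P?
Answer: 1831120/893637 ≈ 2.0491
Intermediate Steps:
n(V, w) = 3 + w/4
I = ⅕ (I = 1/5 = ⅕ ≈ 0.20000)
r(M, f) = M/5 + M*f*(3 + 2/(1 + M))/5 (r(M, f) = (((3 + ((6 + 2)/(1 + M))/4)*M)*f + M)/5 = (((3 + (8/(1 + M))/4)*M)*f + M)/5 = (((3 + 2/(1 + M))*M)*f + M)/5 = ((M*(3 + 2/(1 + M)))*f + M)/5 = (M*f*(3 + 2/(1 + M)) + M)/5 = (M + M*f*(3 + 2/(1 + M)))/5 = M/5 + M*f*(3 + 2/(1 + M))/5)
-7792/r(93, -68) = -7792*5*(1 + 93)/(93*(1 + 93 - 68*(5 + 3*93))) = -7792*470/(93*(1 + 93 - 68*(5 + 279))) = -7792*470/(93*(1 + 93 - 68*284)) = -7792*470/(93*(1 + 93 - 19312)) = -7792/((⅕)*93*(1/94)*(-19218)) = -7792/(-893637/235) = -7792*(-235/893637) = 1831120/893637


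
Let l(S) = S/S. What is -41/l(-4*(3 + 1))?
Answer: -41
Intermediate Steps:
l(S) = 1
-41/l(-4*(3 + 1)) = -41/1 = -41*1 = -41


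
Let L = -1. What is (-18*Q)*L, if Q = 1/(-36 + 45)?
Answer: 2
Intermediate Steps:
Q = ⅑ (Q = 1/9 = ⅑ ≈ 0.11111)
(-18*Q)*L = -18*⅑*(-1) = -2*(-1) = 2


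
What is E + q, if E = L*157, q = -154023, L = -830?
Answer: -284333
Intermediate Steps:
E = -130310 (E = -830*157 = -130310)
E + q = -130310 - 154023 = -284333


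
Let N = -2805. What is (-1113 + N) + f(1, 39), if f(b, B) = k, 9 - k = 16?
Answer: -3925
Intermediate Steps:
k = -7 (k = 9 - 1*16 = 9 - 16 = -7)
f(b, B) = -7
(-1113 + N) + f(1, 39) = (-1113 - 2805) - 7 = -3918 - 7 = -3925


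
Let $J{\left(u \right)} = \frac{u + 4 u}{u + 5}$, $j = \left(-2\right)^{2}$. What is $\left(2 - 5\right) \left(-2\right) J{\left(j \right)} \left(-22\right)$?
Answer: $- \frac{880}{3} \approx -293.33$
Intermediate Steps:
$j = 4$
$J{\left(u \right)} = \frac{5 u}{5 + u}$
$\left(2 - 5\right) \left(-2\right) J{\left(j \right)} \left(-22\right) = \left(2 - 5\right) \left(-2\right) 5 \cdot 4 \frac{1}{5 + 4} \left(-22\right) = \left(-3\right) \left(-2\right) 5 \cdot 4 \cdot \frac{1}{9} \left(-22\right) = 6 \cdot 5 \cdot 4 \cdot \frac{1}{9} \left(-22\right) = 6 \cdot \frac{20}{9} \left(-22\right) = \frac{40}{3} \left(-22\right) = - \frac{880}{3}$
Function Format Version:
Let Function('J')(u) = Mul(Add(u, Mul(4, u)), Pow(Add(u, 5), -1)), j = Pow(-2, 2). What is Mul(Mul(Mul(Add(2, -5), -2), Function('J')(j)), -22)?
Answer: Rational(-880, 3) ≈ -293.33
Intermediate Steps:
j = 4
Function('J')(u) = Mul(5, u, Pow(Add(5, u), -1)) (Function('J')(u) = Mul(Mul(5, u), Pow(Add(5, u), -1)) = Mul(5, u, Pow(Add(5, u), -1)))
Mul(Mul(Mul(Add(2, -5), -2), Function('J')(j)), -22) = Mul(Mul(Mul(Add(2, -5), -2), Mul(5, 4, Pow(Add(5, 4), -1))), -22) = Mul(Mul(Mul(-3, -2), Mul(5, 4, Pow(9, -1))), -22) = Mul(Mul(6, Mul(5, 4, Rational(1, 9))), -22) = Mul(Mul(6, Rational(20, 9)), -22) = Mul(Rational(40, 3), -22) = Rational(-880, 3)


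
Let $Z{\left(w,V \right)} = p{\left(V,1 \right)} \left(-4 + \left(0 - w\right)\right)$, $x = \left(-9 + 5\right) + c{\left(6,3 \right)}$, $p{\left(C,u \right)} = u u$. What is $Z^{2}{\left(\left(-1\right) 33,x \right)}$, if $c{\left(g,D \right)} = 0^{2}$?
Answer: $841$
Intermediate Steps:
$c{\left(g,D \right)} = 0$
$p{\left(C,u \right)} = u^{2}$
$x = -4$ ($x = \left(-9 + 5\right) + 0 = -4 + 0 = -4$)
$Z{\left(w,V \right)} = -4 - w$ ($Z{\left(w,V \right)} = 1^{2} \left(-4 + \left(0 - w\right)\right) = 1 \left(-4 - w\right) = -4 - w$)
$Z^{2}{\left(\left(-1\right) 33,x \right)} = \left(-4 - \left(-1\right) 33\right)^{2} = \left(-4 - -33\right)^{2} = \left(-4 + 33\right)^{2} = 29^{2} = 841$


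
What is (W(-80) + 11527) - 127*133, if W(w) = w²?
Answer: 1036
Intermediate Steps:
(W(-80) + 11527) - 127*133 = ((-80)² + 11527) - 127*133 = (6400 + 11527) - 16891 = 17927 - 16891 = 1036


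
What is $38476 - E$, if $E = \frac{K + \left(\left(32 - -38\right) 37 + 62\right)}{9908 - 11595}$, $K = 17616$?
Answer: $\frac{64929280}{1687} \approx 38488.0$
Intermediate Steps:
$E = - \frac{20268}{1687}$ ($E = \frac{17616 + \left(\left(32 - -38\right) 37 + 62\right)}{9908 - 11595} = \frac{17616 + \left(\left(32 + 38\right) 37 + 62\right)}{-1687} = \left(17616 + \left(70 \cdot 37 + 62\right)\right) \left(- \frac{1}{1687}\right) = \left(17616 + \left(2590 + 62\right)\right) \left(- \frac{1}{1687}\right) = \left(17616 + 2652\right) \left(- \frac{1}{1687}\right) = 20268 \left(- \frac{1}{1687}\right) = - \frac{20268}{1687} \approx -12.014$)
$38476 - E = 38476 - - \frac{20268}{1687} = 38476 + \frac{20268}{1687} = \frac{64929280}{1687}$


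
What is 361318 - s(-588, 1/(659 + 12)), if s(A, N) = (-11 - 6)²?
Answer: 361029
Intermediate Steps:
s(A, N) = 289 (s(A, N) = (-17)² = 289)
361318 - s(-588, 1/(659 + 12)) = 361318 - 1*289 = 361318 - 289 = 361029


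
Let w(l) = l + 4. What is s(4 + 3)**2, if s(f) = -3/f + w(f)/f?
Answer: 64/49 ≈ 1.3061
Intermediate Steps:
w(l) = 4 + l
s(f) = -3/f + (4 + f)/f
s(4 + 3)**2 = ((1 + (4 + 3))/(4 + 3))**2 = ((1 + 7)/7)**2 = ((1/7)*8)**2 = (8/7)**2 = 64/49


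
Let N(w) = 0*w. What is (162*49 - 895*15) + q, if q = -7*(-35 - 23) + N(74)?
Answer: -5081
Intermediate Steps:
N(w) = 0
q = 406 (q = -7*(-35 - 23) + 0 = -7*(-58) + 0 = 406 + 0 = 406)
(162*49 - 895*15) + q = (162*49 - 895*15) + 406 = (7938 - 13425) + 406 = -5487 + 406 = -5081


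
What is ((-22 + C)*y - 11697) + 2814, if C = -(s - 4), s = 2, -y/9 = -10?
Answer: -10683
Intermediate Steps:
y = 90 (y = -9*(-10) = 90)
C = 2 (C = -(2 - 4) = -1*(-2) = 2)
((-22 + C)*y - 11697) + 2814 = ((-22 + 2)*90 - 11697) + 2814 = (-20*90 - 11697) + 2814 = (-1800 - 11697) + 2814 = -13497 + 2814 = -10683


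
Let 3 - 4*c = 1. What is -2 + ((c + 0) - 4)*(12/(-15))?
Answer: 4/5 ≈ 0.80000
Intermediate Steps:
c = 1/2 (c = 3/4 - 1/4*1 = 3/4 - 1/4 = 1/2 ≈ 0.50000)
-2 + ((c + 0) - 4)*(12/(-15)) = -2 + ((1/2 + 0) - 4)*(12/(-15)) = -2 + (1/2 - 4)*(12*(-1/15)) = -2 - 7/2*(-4/5) = -2 + 14/5 = 4/5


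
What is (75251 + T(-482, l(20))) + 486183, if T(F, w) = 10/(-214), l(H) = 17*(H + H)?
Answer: 60073433/107 ≈ 5.6143e+5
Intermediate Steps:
l(H) = 34*H (l(H) = 17*(2*H) = 34*H)
T(F, w) = -5/107 (T(F, w) = 10*(-1/214) = -5/107)
(75251 + T(-482, l(20))) + 486183 = (75251 - 5/107) + 486183 = 8051852/107 + 486183 = 60073433/107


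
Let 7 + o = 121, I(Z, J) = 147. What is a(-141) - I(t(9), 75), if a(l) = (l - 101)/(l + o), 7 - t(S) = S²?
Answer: -3727/27 ≈ -138.04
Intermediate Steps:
t(S) = 7 - S²
o = 114 (o = -7 + 121 = 114)
a(l) = (-101 + l)/(114 + l) (a(l) = (l - 101)/(l + 114) = (-101 + l)/(114 + l))
a(-141) - I(t(9), 75) = (-101 - 141)/(114 - 141) - 1*147 = -242/(-27) - 147 = -1/27*(-242) - 147 = 242/27 - 147 = -3727/27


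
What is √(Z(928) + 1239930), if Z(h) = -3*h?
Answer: √1237146 ≈ 1112.3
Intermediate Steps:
√(Z(928) + 1239930) = √(-3*928 + 1239930) = √(-2784 + 1239930) = √1237146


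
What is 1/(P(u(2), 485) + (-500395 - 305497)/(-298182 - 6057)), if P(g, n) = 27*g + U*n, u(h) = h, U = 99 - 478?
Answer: -304239/55906456987 ≈ -5.4419e-6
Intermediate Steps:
U = -379
P(g, n) = -379*n + 27*g (P(g, n) = 27*g - 379*n = -379*n + 27*g)
1/(P(u(2), 485) + (-500395 - 305497)/(-298182 - 6057)) = 1/((-379*485 + 27*2) + (-500395 - 305497)/(-298182 - 6057)) = 1/((-183815 + 54) - 805892/(-304239)) = 1/(-183761 - 805892*(-1/304239)) = 1/(-183761 + 805892/304239) = 1/(-55906456987/304239) = -304239/55906456987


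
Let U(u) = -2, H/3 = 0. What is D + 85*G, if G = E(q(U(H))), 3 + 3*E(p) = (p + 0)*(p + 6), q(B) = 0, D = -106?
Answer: -191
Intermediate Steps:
H = 0 (H = 3*0 = 0)
E(p) = -1 + p*(6 + p)/3 (E(p) = -1 + ((p + 0)*(p + 6))/3 = -1 + (p*(6 + p))/3 = -1 + p*(6 + p)/3)
G = -1 (G = -1 + 2*0 + (⅓)*0² = -1 + 0 + (⅓)*0 = -1 + 0 + 0 = -1)
D + 85*G = -106 + 85*(-1) = -106 - 85 = -191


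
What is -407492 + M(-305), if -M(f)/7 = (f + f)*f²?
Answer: 396809258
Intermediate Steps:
M(f) = -14*f³ (M(f) = -7*(f + f)*f² = -7*2*f*f² = -14*f³)
-407492 + M(-305) = -407492 - 14*(-305)³ = -407492 - 14*(-28372625) = -407492 + 397216750 = 396809258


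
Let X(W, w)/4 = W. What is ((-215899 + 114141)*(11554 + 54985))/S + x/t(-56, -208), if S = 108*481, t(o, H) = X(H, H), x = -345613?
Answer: -107988741605/831168 ≈ -1.2992e+5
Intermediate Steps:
X(W, w) = 4*W
t(o, H) = 4*H
S = 51948
((-215899 + 114141)*(11554 + 54985))/S + x/t(-56, -208) = ((-215899 + 114141)*(11554 + 54985))/51948 - 345613/(4*(-208)) = -101758*66539*(1/51948) - 345613/(-832) = -6770875562*1/51948 - 345613*(-1/832) = -3385437781/25974 + 345613/832 = -107988741605/831168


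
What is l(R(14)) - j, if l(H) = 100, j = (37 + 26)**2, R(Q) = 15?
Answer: -3869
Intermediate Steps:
j = 3969 (j = 63**2 = 3969)
l(R(14)) - j = 100 - 1*3969 = 100 - 3969 = -3869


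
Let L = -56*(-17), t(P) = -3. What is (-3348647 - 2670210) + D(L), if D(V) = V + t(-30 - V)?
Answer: -6017908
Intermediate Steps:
L = 952
D(V) = -3 + V (D(V) = V - 3 = -3 + V)
(-3348647 - 2670210) + D(L) = (-3348647 - 2670210) + (-3 + 952) = -6018857 + 949 = -6017908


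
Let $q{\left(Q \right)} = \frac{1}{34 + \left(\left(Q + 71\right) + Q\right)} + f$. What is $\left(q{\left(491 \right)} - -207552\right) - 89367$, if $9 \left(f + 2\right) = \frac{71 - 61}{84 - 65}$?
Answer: $\frac{21967512532}{185877} \approx 1.1818 \cdot 10^{5}$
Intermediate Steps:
$f = - \frac{332}{171}$ ($f = -2 + \frac{\left(71 - 61\right) \frac{1}{84 - 65}}{9} = -2 + \frac{10 \cdot \frac{1}{19}}{9} = -2 + \frac{1}{9} \cdot \frac{10}{19} = -2 + \frac{10}{171} = - \frac{332}{171} \approx -1.9415$)
$q{\left(Q \right)} = - \frac{332}{171} + \frac{1}{105 + 2 Q}$ ($q{\left(Q \right)} = \frac{1}{34 + \left(\left(Q + 71\right) + Q\right)} - \frac{332}{171} = \frac{1}{34 + \left(\left(71 + Q\right) + Q\right)} - \frac{332}{171} = \frac{1}{34 + \left(71 + 2 Q\right)} - \frac{332}{171} = \frac{1}{105 + 2 Q} - \frac{332}{171} = - \frac{332}{171} + \frac{1}{105 + 2 Q}$)
$\left(q{\left(491 \right)} - -207552\right) - 89367 = \left(\frac{-34689 - 326024}{171 \left(105 + 2 \cdot 491\right)} - -207552\right) - 89367 = \left(\frac{-34689 - 326024}{171 \left(105 + 982\right)} + 207552\right) - 89367 = \left(\frac{1}{171} \cdot \frac{1}{1087} \left(-360713\right) + 207552\right) - 89367 = \left(- \frac{360713}{185877} + 207552\right) - 89367 = \frac{38578782391}{185877} - 89367 = \frac{21967512532}{185877}$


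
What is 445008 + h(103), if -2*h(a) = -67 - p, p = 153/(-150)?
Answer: 44504099/100 ≈ 4.4504e+5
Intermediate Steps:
p = -51/50 (p = 153*(-1/150) = -51/50 ≈ -1.0200)
h(a) = 3299/100 (h(a) = -(-67 - 1*(-51/50))/2 = -(-67 + 51/50)/2 = -½*(-3299/50) = 3299/100)
445008 + h(103) = 445008 + 3299/100 = 44504099/100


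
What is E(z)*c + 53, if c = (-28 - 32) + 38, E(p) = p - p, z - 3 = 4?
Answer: 53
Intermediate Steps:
z = 7 (z = 3 + 4 = 7)
E(p) = 0
c = -22 (c = -60 + 38 = -22)
E(z)*c + 53 = 0*(-22) + 53 = 0 + 53 = 53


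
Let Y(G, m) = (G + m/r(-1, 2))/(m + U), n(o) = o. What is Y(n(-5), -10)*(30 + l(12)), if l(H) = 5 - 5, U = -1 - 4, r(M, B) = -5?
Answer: 6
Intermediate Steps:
U = -5
l(H) = 0
Y(G, m) = (G - m/5)/(-5 + m) (Y(G, m) = (G + m/(-5))/(m - 5) = (G + m*(-⅕))/(-5 + m) = (G - m/5)/(-5 + m))
Y(n(-5), -10)*(30 + l(12)) = ((-5 - ⅕*(-10))/(-5 - 10))*(30 + 0) = ((-5 + 2)/(-15))*30 = -1/15*(-3)*30 = (⅕)*30 = 6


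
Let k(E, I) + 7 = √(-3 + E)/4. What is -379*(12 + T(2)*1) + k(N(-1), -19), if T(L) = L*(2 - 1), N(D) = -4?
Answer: -5313 + I*√7/4 ≈ -5313.0 + 0.66144*I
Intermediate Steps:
T(L) = L (T(L) = L*1 = L)
k(E, I) = -7 + √(-3 + E)/4
-379*(12 + T(2)*1) + k(N(-1), -19) = -379*(12 + 2*1) + (-7 + √(-3 - 4)/4) = -379*(12 + 2) + (-7 + √(-7)/4) = -379*14 + (-7 + (I*√7)/4) = -5306 + (-7 + I*√7/4) = -5313 + I*√7/4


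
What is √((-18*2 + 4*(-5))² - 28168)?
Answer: 2*I*√6258 ≈ 158.22*I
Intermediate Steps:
√((-18*2 + 4*(-5))² - 28168) = √((-36 - 20)² - 28168) = √((-56)² - 28168) = √(3136 - 28168) = √(-25032) = 2*I*√6258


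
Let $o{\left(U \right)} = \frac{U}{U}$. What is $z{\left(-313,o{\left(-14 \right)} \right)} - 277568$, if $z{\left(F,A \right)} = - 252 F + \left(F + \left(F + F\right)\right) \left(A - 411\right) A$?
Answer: $186298$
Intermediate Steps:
$o{\left(U \right)} = 1$
$z{\left(F,A \right)} = - 252 F + 3 A F \left(-411 + A\right)$ ($z{\left(F,A \right)} = - 252 F + \left(F + 2 F\right) \left(-411 + A\right) A = - 252 F + 3 F \left(-411 + A\right) A = - 252 F + 3 A F \left(-411 + A\right)$)
$z{\left(-313,o{\left(-14 \right)} \right)} - 277568 = 3 \left(-313\right) \left(-84 + 1^{2} - 411\right) - 277568 = 3 \left(-313\right) \left(-84 + 1 - 411\right) - 277568 = 3 \left(-313\right) \left(-494\right) - 277568 = 463866 - 277568 = 186298$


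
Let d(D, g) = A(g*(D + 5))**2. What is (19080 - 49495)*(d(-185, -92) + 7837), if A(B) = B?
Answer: -8341053306355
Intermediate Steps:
d(D, g) = g**2*(5 + D)**2 (d(D, g) = (g*(D + 5))**2 = (g*(5 + D))**2 = g**2*(5 + D)**2)
(19080 - 49495)*(d(-185, -92) + 7837) = (19080 - 49495)*((-92)**2*(5 - 185)**2 + 7837) = -30415*(8464*(-180)**2 + 7837) = -30415*(8464*32400 + 7837) = -30415*(274233600 + 7837) = -30415*274241437 = -8341053306355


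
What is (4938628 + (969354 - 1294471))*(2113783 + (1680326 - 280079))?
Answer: 16212016059330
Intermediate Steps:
(4938628 + (969354 - 1294471))*(2113783 + (1680326 - 280079)) = (4938628 - 325117)*(2113783 + 1400247) = 4613511*3514030 = 16212016059330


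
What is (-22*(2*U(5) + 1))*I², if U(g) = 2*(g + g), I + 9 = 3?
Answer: -32472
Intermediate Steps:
I = -6 (I = -9 + 3 = -6)
U(g) = 4*g (U(g) = 2*(2*g) = 4*g)
(-22*(2*U(5) + 1))*I² = -22*(2*(4*5) + 1)*(-6)² = -22*(2*20 + 1)*36 = -22*(40 + 1)*36 = -22*41*36 = -902*36 = -32472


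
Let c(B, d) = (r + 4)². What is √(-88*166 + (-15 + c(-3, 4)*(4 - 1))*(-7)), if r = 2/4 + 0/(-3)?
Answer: I*√59713/2 ≈ 122.18*I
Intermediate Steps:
r = ½ (r = 2*(¼) + 0*(-⅓) = ½ + 0 = ½ ≈ 0.50000)
c(B, d) = 81/4 (c(B, d) = (½ + 4)² = (9/2)² = 81/4)
√(-88*166 + (-15 + c(-3, 4)*(4 - 1))*(-7)) = √(-88*166 + (-15 + 81*(4 - 1)/4)*(-7)) = √(-14608 + (-15 + (81/4)*3)*(-7)) = √(-14608 + (-15 + 243/4)*(-7)) = √(-14608 + (183/4)*(-7)) = √(-14608 - 1281/4) = √(-59713/4) = I*√59713/2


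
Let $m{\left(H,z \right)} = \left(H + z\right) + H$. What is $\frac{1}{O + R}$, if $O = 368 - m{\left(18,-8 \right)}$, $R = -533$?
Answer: $- \frac{1}{193} \approx -0.0051813$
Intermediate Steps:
$m{\left(H,z \right)} = z + 2 H$
$O = 340$ ($O = 368 - \left(-8 + 2 \cdot 18\right) = 368 - \left(-8 + 36\right) = 368 - 28 = 340$)
$\frac{1}{O + R} = \frac{1}{340 - 533} = \frac{1}{-193} = - \frac{1}{193}$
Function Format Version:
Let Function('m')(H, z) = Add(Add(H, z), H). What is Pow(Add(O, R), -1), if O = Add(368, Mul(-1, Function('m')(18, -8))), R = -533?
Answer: Rational(-1, 193) ≈ -0.0051813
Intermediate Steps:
Function('m')(H, z) = Add(z, Mul(2, H))
O = 340 (O = Add(368, Mul(-1, Add(-8, Mul(2, 18)))) = Add(368, Mul(-1, Add(-8, 36))) = Add(368, Mul(-1, 28)) = Add(368, -28) = 340)
Pow(Add(O, R), -1) = Pow(Add(340, -533), -1) = Pow(-193, -1) = Rational(-1, 193)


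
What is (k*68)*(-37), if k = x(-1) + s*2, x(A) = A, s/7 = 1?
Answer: -32708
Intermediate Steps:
s = 7 (s = 7*1 = 7)
k = 13 (k = -1 + 7*2 = -1 + 14 = 13)
(k*68)*(-37) = (13*68)*(-37) = 884*(-37) = -32708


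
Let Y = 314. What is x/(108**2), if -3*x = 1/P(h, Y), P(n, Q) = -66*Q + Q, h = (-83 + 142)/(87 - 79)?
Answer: 1/714186720 ≈ 1.4002e-9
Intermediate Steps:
h = 59/8 ≈ 7.3750
P(n, Q) = -65*Q
x = 1/61230 (x = -1/(3*((-65*314))) = -1/3/(-20410) = -1/3*(-1/20410) = 1/61230 ≈ 1.6332e-5)
x/(108**2) = 1/(61230*(108**2)) = (1/61230)/11664 = (1/61230)*(1/11664) = 1/714186720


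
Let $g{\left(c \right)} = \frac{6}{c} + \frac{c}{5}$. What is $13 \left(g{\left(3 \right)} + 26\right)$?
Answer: $\frac{1859}{5} \approx 371.8$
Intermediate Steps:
$g{\left(c \right)} = \frac{6}{c} + \frac{c}{5}$ ($g{\left(c \right)} = \frac{6}{c} + c \frac{1}{5} = \frac{6}{c} + \frac{c}{5}$)
$13 \left(g{\left(3 \right)} + 26\right) = 13 \left(\left(\frac{6}{3} + \frac{1}{5} \cdot 3\right) + 26\right) = 13 \left(\left(6 \cdot \frac{1}{3} + \frac{3}{5}\right) + 26\right) = 13 \left(\left(2 + \frac{3}{5}\right) + 26\right) = 13 \left(\frac{13}{5} + 26\right) = 13 \cdot \frac{143}{5} = \frac{1859}{5}$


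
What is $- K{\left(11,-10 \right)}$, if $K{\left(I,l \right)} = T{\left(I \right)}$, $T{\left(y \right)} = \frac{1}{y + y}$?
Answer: $- \frac{1}{22} \approx -0.045455$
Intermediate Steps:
$T{\left(y \right)} = \frac{1}{2 y}$
$K{\left(I,l \right)} = \frac{1}{2 I}$
$- K{\left(11,-10 \right)} = - \frac{1}{2 \cdot 11} = \left(-1\right) \frac{1}{22} = - \frac{1}{22}$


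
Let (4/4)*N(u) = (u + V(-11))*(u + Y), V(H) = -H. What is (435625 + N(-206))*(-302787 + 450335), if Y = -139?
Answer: 74201889200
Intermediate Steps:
N(u) = (-139 + u)*(11 + u) (N(u) = (u - 1*(-11))*(u - 139) = (u + 11)*(-139 + u) = (11 + u)*(-139 + u) = (-139 + u)*(11 + u))
(435625 + N(-206))*(-302787 + 450335) = (435625 + (-1529 + (-206)**2 - 128*(-206)))*(-302787 + 450335) = (435625 + (-1529 + 42436 + 26368))*147548 = (435625 + 67275)*147548 = 502900*147548 = 74201889200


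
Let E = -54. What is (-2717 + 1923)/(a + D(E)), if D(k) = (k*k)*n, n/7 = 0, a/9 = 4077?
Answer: -794/36693 ≈ -0.021639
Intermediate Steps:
a = 36693 (a = 9*4077 = 36693)
n = 0 (n = 7*0 = 0)
D(k) = 0 (D(k) = (k*k)*0 = k²*0 = 0)
(-2717 + 1923)/(a + D(E)) = (-2717 + 1923)/(36693 + 0) = -794/36693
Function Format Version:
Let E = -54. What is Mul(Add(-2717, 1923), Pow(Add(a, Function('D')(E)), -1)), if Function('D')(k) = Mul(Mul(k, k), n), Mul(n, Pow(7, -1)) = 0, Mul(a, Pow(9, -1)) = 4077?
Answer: Rational(-794, 36693) ≈ -0.021639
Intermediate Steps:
a = 36693 (a = Mul(9, 4077) = 36693)
n = 0 (n = Mul(7, 0) = 0)
Function('D')(k) = 0 (Function('D')(k) = Mul(Mul(k, k), 0) = Mul(Pow(k, 2), 0) = 0)
Mul(Add(-2717, 1923), Pow(Add(a, Function('D')(E)), -1)) = Mul(Add(-2717, 1923), Pow(Add(36693, 0), -1)) = Mul(-794, Pow(36693, -1)) = Mul(-794, Rational(1, 36693)) = Rational(-794, 36693)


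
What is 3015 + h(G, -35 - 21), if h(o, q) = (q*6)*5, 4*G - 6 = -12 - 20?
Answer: 1335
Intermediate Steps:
G = -13/2 (G = 3/2 + (-12 - 20)/4 = 3/2 + (¼)*(-32) = 3/2 - 8 = -13/2 ≈ -6.5000)
h(o, q) = 30*q (h(o, q) = (6*q)*5 = 30*q)
3015 + h(G, -35 - 21) = 3015 + 30*(-35 - 21) = 3015 + 30*(-56) = 3015 - 1680 = 1335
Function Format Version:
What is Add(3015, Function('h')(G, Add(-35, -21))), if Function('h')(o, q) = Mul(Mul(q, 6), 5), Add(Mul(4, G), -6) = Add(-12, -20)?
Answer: 1335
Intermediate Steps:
G = Rational(-13, 2) (G = Add(Rational(3, 2), Mul(Rational(1, 4), Add(-12, -20))) = Add(Rational(3, 2), Mul(Rational(1, 4), -32)) = Add(Rational(3, 2), -8) = Rational(-13, 2) ≈ -6.5000)
Function('h')(o, q) = Mul(30, q) (Function('h')(o, q) = Mul(Mul(6, q), 5) = Mul(30, q))
Add(3015, Function('h')(G, Add(-35, -21))) = Add(3015, Mul(30, Add(-35, -21))) = Add(3015, Mul(30, -56)) = Add(3015, -1680) = 1335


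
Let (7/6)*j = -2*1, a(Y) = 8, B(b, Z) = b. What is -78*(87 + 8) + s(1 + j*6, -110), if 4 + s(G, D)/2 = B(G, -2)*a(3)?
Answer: -52966/7 ≈ -7566.6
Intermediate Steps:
j = -12/7 (j = 6*(-2*1)/7 = (6/7)*(-2) = -12/7 ≈ -1.7143)
s(G, D) = -8 + 16*G (s(G, D) = -8 + 2*(G*8) = -8 + 2*(8*G) = -8 + 16*G)
-78*(87 + 8) + s(1 + j*6, -110) = -78*(87 + 8) + (-8 + 16*(1 - 12/7*6)) = -78*95 + (-8 + 16*(1 - 72/7)) = -7410 + (-8 + 16*(-65/7)) = -7410 + (-8 - 1040/7) = -7410 - 1096/7 = -52966/7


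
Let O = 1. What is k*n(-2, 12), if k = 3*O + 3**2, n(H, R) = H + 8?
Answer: 72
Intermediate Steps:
n(H, R) = 8 + H
k = 12 (k = 3*1 + 3**2 = 3 + 9 = 12)
k*n(-2, 12) = 12*(8 - 2) = 12*6 = 72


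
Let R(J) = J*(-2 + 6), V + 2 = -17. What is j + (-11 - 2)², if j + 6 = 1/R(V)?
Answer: 12387/76 ≈ 162.99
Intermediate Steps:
V = -19 (V = -2 - 17 = -19)
R(J) = 4*J (R(J) = J*4 = 4*J)
j = -457/76 (j = -6 + 1/(4*(-19)) = -6 + 1/(-76) = -6 - 1/76 = -457/76 ≈ -6.0132)
j + (-11 - 2)² = -457/76 + (-11 - 2)² = -457/76 + (-13)² = -457/76 + 169 = 12387/76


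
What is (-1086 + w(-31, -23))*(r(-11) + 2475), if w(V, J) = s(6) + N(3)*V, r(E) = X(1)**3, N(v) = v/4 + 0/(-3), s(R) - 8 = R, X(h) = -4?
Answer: -10562591/4 ≈ -2.6406e+6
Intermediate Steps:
s(R) = 8 + R
N(v) = v/4 (N(v) = v*(1/4) + 0*(-1/3) = v/4 + 0 = v/4)
r(E) = -64 (r(E) = (-4)**3 = -64)
w(V, J) = 14 + 3*V/4 (w(V, J) = (8 + 6) + ((1/4)*3)*V = 14 + 3*V/4)
(-1086 + w(-31, -23))*(r(-11) + 2475) = (-1086 + (14 + (3/4)*(-31)))*(-64 + 2475) = (-1086 + (14 - 93/4))*2411 = (-1086 - 37/4)*2411 = -4381/4*2411 = -10562591/4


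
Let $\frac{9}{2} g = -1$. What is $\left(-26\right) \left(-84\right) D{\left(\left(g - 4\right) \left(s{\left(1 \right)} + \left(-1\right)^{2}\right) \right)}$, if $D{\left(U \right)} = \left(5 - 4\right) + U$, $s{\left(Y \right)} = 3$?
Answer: $- \frac{104104}{3} \approx -34701.0$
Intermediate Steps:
$g = - \frac{2}{9}$ ($g = \frac{2}{9} \left(-1\right) = - \frac{2}{9} \approx -0.22222$)
$D{\left(U \right)} = 1 + U$
$\left(-26\right) \left(-84\right) D{\left(\left(g - 4\right) \left(s{\left(1 \right)} + \left(-1\right)^{2}\right) \right)} = \left(-26\right) \left(-84\right) \left(1 + \left(- \frac{2}{9} - 4\right) \left(3 + \left(-1\right)^{2}\right)\right) = 2184 \left(1 - \frac{38 \left(3 + 1\right)}{9}\right) = 2184 \left(1 - \frac{152}{9}\right) = 2184 \left(- \frac{143}{9}\right) = - \frac{104104}{3}$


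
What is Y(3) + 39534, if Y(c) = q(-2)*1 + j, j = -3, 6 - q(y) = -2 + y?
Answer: 39541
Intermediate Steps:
q(y) = 8 - y (q(y) = 6 - (-2 + y) = 6 + (2 - y) = 8 - y)
Y(c) = 7 (Y(c) = (8 - 1*(-2))*1 - 3 = (8 + 2)*1 - 3 = 10*1 - 3 = 10 - 3 = 7)
Y(3) + 39534 = 7 + 39534 = 39541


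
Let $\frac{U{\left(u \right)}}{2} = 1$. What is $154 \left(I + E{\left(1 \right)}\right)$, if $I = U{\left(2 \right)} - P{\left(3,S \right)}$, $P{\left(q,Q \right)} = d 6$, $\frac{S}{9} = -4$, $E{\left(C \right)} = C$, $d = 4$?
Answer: $-3234$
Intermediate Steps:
$S = -36$ ($S = 9 \left(-4\right) = -36$)
$U{\left(u \right)} = 2$ ($U{\left(u \right)} = 2 \cdot 1 = 2$)
$P{\left(q,Q \right)} = 24$ ($P{\left(q,Q \right)} = 4 \cdot 6 = 24$)
$I = -22$ ($I = 2 - 24 = -22$)
$154 \left(I + E{\left(1 \right)}\right) = 154 \left(-22 + 1\right) = 154 \left(-21\right) = -3234$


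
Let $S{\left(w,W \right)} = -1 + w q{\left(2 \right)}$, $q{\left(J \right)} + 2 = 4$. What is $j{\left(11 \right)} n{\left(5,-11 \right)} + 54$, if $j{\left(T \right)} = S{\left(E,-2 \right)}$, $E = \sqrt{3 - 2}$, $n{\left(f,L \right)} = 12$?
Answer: $66$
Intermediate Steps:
$q{\left(J \right)} = 2$ ($q{\left(J \right)} = -2 + 4 = 2$)
$E = 1$ ($E = \sqrt{1} = 1$)
$S{\left(w,W \right)} = -1 + 2 w$ ($S{\left(w,W \right)} = -1 + w 2 = -1 + 2 w$)
$j{\left(T \right)} = 1$ ($j{\left(T \right)} = -1 + 2 \cdot 1 = -1 + 2 = 1$)
$j{\left(11 \right)} n{\left(5,-11 \right)} + 54 = 1 \cdot 12 + 54 = 12 + 54 = 66$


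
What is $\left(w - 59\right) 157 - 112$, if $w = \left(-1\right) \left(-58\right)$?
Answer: $-269$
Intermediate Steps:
$w = 58$
$\left(w - 59\right) 157 - 112 = \left(58 - 59\right) 157 - 112 = \left(-1\right) 157 - 112 = -157 - 112 = -269$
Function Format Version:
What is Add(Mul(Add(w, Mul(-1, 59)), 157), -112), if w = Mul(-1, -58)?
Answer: -269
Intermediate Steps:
w = 58
Add(Mul(Add(w, Mul(-1, 59)), 157), -112) = Add(Mul(Add(58, Mul(-1, 59)), 157), -112) = Add(Mul(Add(58, -59), 157), -112) = Add(Mul(-1, 157), -112) = Add(-157, -112) = -269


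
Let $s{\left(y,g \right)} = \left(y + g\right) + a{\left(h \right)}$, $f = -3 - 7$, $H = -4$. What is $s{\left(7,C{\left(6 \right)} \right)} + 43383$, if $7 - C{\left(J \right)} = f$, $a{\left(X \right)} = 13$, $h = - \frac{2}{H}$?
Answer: $43420$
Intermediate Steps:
$h = \frac{1}{2}$ ($h = - \frac{2}{-4} = \left(-2\right) \left(- \frac{1}{4}\right) = \frac{1}{2} \approx 0.5$)
$f = -10$
$C{\left(J \right)} = 17$ ($C{\left(J \right)} = 7 - -10 = 7 + 10 = 17$)
$s{\left(y,g \right)} = 13 + g + y$ ($s{\left(y,g \right)} = \left(y + g\right) + 13 = \left(g + y\right) + 13 = 13 + g + y$)
$s{\left(7,C{\left(6 \right)} \right)} + 43383 = \left(13 + 17 + 7\right) + 43383 = 37 + 43383 = 43420$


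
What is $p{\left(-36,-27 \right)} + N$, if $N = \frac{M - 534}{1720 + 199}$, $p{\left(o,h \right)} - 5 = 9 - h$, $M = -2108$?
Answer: $\frac{76037}{1919} \approx 39.623$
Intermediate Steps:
$p{\left(o,h \right)} = 14 - h$ ($p{\left(o,h \right)} = 5 - \left(-9 + h\right) = 14 - h$)
$N = - \frac{2642}{1919}$ ($N = \frac{-2108 - 534}{1720 + 199} = - \frac{2642}{1919} \approx -1.3768$)
$p{\left(-36,-27 \right)} + N = \left(14 - -27\right) - \frac{2642}{1919} = \left(14 + 27\right) - \frac{2642}{1919} = 41 - \frac{2642}{1919} = \frac{76037}{1919}$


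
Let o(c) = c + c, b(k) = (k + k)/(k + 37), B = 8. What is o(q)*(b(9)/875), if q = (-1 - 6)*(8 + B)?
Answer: -288/2875 ≈ -0.10017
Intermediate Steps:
b(k) = 2*k/(37 + k) (b(k) = (2*k)/(37 + k) = 2*k/(37 + k))
q = -112 (q = (-1 - 6)*(8 + 8) = -7*16 = -112)
o(c) = 2*c
o(q)*(b(9)/875) = (2*(-112))*((2*9/(37 + 9))/875) = -224*2*9/46/875 = -224*2*9*(1/46)/875 = -2016/(23*875) = -224*9/20125 = -288/2875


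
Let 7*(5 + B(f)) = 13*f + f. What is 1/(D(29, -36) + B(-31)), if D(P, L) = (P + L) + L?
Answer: -1/110 ≈ -0.0090909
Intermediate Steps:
B(f) = -5 + 2*f (B(f) = -5 + (13*f + f)/7 = -5 + (14*f)/7 = -5 + 2*f)
D(P, L) = P + 2*L (D(P, L) = (L + P) + L = P + 2*L)
1/(D(29, -36) + B(-31)) = 1/((29 + 2*(-36)) + (-5 + 2*(-31))) = 1/((29 - 72) + (-5 - 62)) = 1/(-43 - 67) = 1/(-110) = -1/110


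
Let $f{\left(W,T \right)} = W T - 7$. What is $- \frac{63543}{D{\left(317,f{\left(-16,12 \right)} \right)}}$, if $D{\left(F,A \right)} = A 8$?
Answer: $\frac{63543}{1592} \approx 39.914$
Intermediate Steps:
$f{\left(W,T \right)} = -7 + T W$ ($f{\left(W,T \right)} = T W - 7 = -7 + T W$)
$D{\left(F,A \right)} = 8 A$
$- \frac{63543}{D{\left(317,f{\left(-16,12 \right)} \right)}} = - \frac{63543}{8 \left(-7 + 12 \left(-16\right)\right)} = - \frac{63543}{8 \left(-7 - 192\right)} = - \frac{63543}{8 \left(-199\right)} = - \frac{63543}{-1592} = \left(-63543\right) \left(- \frac{1}{1592}\right) = \frac{63543}{1592}$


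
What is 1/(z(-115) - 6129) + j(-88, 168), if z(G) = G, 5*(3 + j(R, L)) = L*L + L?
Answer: 177185983/31220 ≈ 5675.4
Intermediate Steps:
j(R, L) = -3 + L/5 + L²/5 (j(R, L) = -3 + (L*L + L)/5 = -3 + (L² + L)/5 = -3 + (L + L²)/5 = -3 + (L/5 + L²/5) = -3 + L/5 + L²/5)
1/(z(-115) - 6129) + j(-88, 168) = 1/(-115 - 6129) + (-3 + (⅕)*168 + (⅕)*168²) = 1/(-6244) + (-3 + 168/5 + (⅕)*28224) = -1/6244 + (-3 + 168/5 + 28224/5) = -1/6244 + 28377/5 = 177185983/31220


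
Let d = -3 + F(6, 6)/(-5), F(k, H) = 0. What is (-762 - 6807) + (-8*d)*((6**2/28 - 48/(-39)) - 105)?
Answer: -912603/91 ≈ -10029.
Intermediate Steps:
d = -3 (d = -3 + 0/(-5) = -3 + 0*(-1/5) = -3 + 0 = -3)
(-762 - 6807) + (-8*d)*((6**2/28 - 48/(-39)) - 105) = (-762 - 6807) + (-8*(-3))*((6**2/28 - 48/(-39)) - 105) = -7569 + 24*((36*(1/28) - 48*(-1/39)) - 105) = -7569 + 24*((9/7 + 16/13) - 105) = -7569 + 24*(229/91 - 105) = -7569 + 24*(-9326/91) = -7569 - 223824/91 = -912603/91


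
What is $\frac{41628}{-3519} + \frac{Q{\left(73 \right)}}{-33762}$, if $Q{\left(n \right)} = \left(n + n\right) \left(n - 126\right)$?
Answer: $- \frac{1501323}{129421} \approx -11.6$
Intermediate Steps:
$Q{\left(n \right)} = 2 n \left(-126 + n\right)$ ($Q{\left(n \right)} = 2 n \left(n - 126\right) = 2 n \left(-126 + n\right)$)
$\frac{41628}{-3519} + \frac{Q{\left(73 \right)}}{-33762} = \frac{41628}{-3519} + \frac{2 \cdot 73 \left(-126 + 73\right)}{-33762} = 41628 \left(- \frac{1}{3519}\right) + 2 \cdot 73 \left(-53\right) \left(- \frac{1}{33762}\right) = - \frac{13876}{1173} - - \frac{3869}{16881} = - \frac{13876}{1173} + \frac{3869}{16881} = - \frac{1501323}{129421}$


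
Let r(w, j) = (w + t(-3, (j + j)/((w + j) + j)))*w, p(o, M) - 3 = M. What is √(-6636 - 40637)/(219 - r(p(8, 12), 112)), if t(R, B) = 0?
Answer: -I*√47273/6 ≈ -36.237*I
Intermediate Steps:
p(o, M) = 3 + M
r(w, j) = w² (r(w, j) = (w + 0)*w = w*w = w²)
√(-6636 - 40637)/(219 - r(p(8, 12), 112)) = √(-6636 - 40637)/(219 - (3 + 12)²) = √(-47273)/(219 - 1*15²) = (I*√47273)/(219 - 1*225) = (I*√47273)/(219 - 225) = (I*√47273)/(-6) = (I*√47273)*(-⅙) = -I*√47273/6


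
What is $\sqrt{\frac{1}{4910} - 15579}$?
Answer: $\frac{i \sqrt{375580084990}}{4910} \approx 124.82 i$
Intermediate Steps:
$\sqrt{\frac{1}{4910} - 15579} = \sqrt{- \frac{76492889}{4910}} = \frac{i \sqrt{375580084990}}{4910}$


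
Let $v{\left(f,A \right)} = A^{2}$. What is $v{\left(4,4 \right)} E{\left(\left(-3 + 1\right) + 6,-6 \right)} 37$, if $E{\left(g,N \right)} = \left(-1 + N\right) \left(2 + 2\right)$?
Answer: $-16576$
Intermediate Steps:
$E{\left(g,N \right)} = -4 + 4 N$ ($E{\left(g,N \right)} = \left(-1 + N\right) 4 = -4 + 4 N$)
$v{\left(4,4 \right)} E{\left(\left(-3 + 1\right) + 6,-6 \right)} 37 = 4^{2} \left(-4 + 4 \left(-6\right)\right) 37 = 16 \left(-4 - 24\right) 37 = 16 \left(-28\right) 37 = \left(-448\right) 37 = -16576$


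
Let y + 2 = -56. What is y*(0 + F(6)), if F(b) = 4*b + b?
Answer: -1740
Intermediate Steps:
y = -58 (y = -2 - 56 = -58)
F(b) = 5*b
y*(0 + F(6)) = -58*(0 + 5*6) = -58*(0 + 30) = -58*30 = -1740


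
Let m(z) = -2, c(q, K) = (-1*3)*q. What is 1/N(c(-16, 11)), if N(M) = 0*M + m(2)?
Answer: -½ ≈ -0.50000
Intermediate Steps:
c(q, K) = -3*q
N(M) = -2 (N(M) = 0*M - 2 = 0 - 2 = -2)
1/N(c(-16, 11)) = 1/(-2) = -½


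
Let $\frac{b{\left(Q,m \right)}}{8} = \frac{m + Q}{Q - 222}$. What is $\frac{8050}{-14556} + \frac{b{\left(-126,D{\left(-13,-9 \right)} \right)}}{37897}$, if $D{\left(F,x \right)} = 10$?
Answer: $- \frac{152516017}{275814366} \approx -0.55297$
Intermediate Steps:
$b{\left(Q,m \right)} = \frac{8 \left(Q + m\right)}{-222 + Q}$ ($b{\left(Q,m \right)} = 8 \frac{m + Q}{Q - 222} = 8 \frac{Q + m}{-222 + Q} = \frac{8 \left(Q + m\right)}{-222 + Q}$)
$\frac{8050}{-14556} + \frac{b{\left(-126,D{\left(-13,-9 \right)} \right)}}{37897} = \frac{8050}{-14556} + \frac{8 \frac{1}{-222 - 126} \left(-126 + 10\right)}{37897} = 8050 \left(- \frac{1}{14556}\right) + 8 \frac{1}{-348} \left(-116\right) \frac{1}{37897} = - \frac{4025}{7278} + 8 \left(- \frac{1}{348}\right) \left(-116\right) \frac{1}{37897} = - \frac{4025}{7278} + \frac{8}{3} \cdot \frac{1}{37897} = - \frac{4025}{7278} + \frac{8}{113691} = - \frac{152516017}{275814366}$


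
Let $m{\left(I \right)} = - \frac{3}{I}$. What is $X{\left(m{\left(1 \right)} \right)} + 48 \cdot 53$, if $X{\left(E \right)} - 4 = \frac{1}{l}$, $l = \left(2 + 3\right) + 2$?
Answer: $\frac{17837}{7} \approx 2548.1$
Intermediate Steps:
$l = 7$ ($l = 5 + 2 = 7$)
$X{\left(E \right)} = \frac{29}{7}$ ($X{\left(E \right)} = 4 + \frac{1}{7} = \frac{29}{7}$)
$X{\left(m{\left(1 \right)} \right)} + 48 \cdot 53 = \frac{29}{7} + 48 \cdot 53 = \frac{29}{7} + 2544 = \frac{17837}{7}$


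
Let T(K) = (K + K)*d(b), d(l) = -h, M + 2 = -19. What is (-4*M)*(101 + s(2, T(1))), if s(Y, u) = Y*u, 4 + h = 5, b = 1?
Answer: 8148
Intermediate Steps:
M = -21 (M = -2 - 19 = -21)
h = 1 (h = -4 + 5 = 1)
d(l) = -1 (d(l) = -1*1 = -1)
T(K) = -2*K (T(K) = (K + K)*(-1) = (2*K)*(-1) = -2*K)
(-4*M)*(101 + s(2, T(1))) = (-4*(-21))*(101 + 2*(-2*1)) = 84*(101 + 2*(-2)) = 84*(101 - 4) = 84*97 = 8148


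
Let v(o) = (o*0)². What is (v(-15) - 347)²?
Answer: 120409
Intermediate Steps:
v(o) = 0 (v(o) = 0² = 0)
(v(-15) - 347)² = (0 - 347)² = (-347)² = 120409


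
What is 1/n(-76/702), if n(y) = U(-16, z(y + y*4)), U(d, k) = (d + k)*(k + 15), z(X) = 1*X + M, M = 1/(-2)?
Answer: -492804/117225437 ≈ -0.0042039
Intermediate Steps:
M = -½ ≈ -0.50000
z(X) = -½ + X (z(X) = 1*X - ½ = X - ½ = -½ + X)
U(d, k) = (15 + k)*(d + k) (U(d, k) = (d + k)*(15 + k) = (15 + k)*(d + k))
n(y) = -479/2 + (-½ + 5*y)² - 5*y (n(y) = (-½ + (y + y*4))² + 15*(-16) + 15*(-½ + (y + y*4)) - 16*(-½ + (y + y*4)) = (-½ + (y + 4*y))² - 240 + 15*(-½ + (y + 4*y)) - 16*(-½ + (y + 4*y)) = (-½ + 5*y)² - 240 + 15*(-½ + 5*y) - 16*(-½ + 5*y) = (-½ + 5*y)² - 240 + (-15/2 + 75*y) + (8 - 80*y) = -479/2 + (-½ + 5*y)² - 5*y)
1/n(-76/702) = 1/(-957/4 - (-760)/702 + 25*(-76/702)²) = 1/(-957/4 - (-760)/702 + 25*(-76*1/702)²) = 1/(-957/4 - 10*(-38/351) + 25*(-38/351)²) = 1/(-957/4 + 380/351 + 25*(1444/123201)) = 1/(-957/4 + 380/351 + 36100/123201) = 1/(-117225437/492804) = -492804/117225437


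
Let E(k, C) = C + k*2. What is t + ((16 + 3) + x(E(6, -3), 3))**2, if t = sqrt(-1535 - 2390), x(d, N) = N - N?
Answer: 361 + 5*I*sqrt(157) ≈ 361.0 + 62.65*I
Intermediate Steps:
E(k, C) = C + 2*k
x(d, N) = 0
t = 5*I*sqrt(157) (t = sqrt(-3925) = 5*I*sqrt(157) ≈ 62.65*I)
t + ((16 + 3) + x(E(6, -3), 3))**2 = 5*I*sqrt(157) + ((16 + 3) + 0)**2 = 5*I*sqrt(157) + (19 + 0)**2 = 5*I*sqrt(157) + 19**2 = 5*I*sqrt(157) + 361 = 361 + 5*I*sqrt(157)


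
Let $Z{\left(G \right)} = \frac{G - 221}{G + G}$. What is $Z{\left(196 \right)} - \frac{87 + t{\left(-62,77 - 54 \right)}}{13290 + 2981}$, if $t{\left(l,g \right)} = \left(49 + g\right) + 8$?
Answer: $- \frac{472239}{6378232} \approx -0.074039$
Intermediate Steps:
$t{\left(l,g \right)} = 57 + g$
$Z{\left(G \right)} = \frac{-221 + G}{2 G}$
$Z{\left(196 \right)} - \frac{87 + t{\left(-62,77 - 54 \right)}}{13290 + 2981} = \frac{-221 + 196}{2 \cdot 196} - \frac{87 + \left(57 + \left(77 - 54\right)\right)}{13290 + 2981} = \frac{1}{2} \cdot \frac{1}{196} \left(-25\right) - \frac{87 + \left(57 + 23\right)}{16271} = - \frac{25}{392} - \left(87 + 80\right) \frac{1}{16271} = - \frac{25}{392} - 167 \cdot \frac{1}{16271} = - \frac{25}{392} - \frac{167}{16271} = - \frac{472239}{6378232}$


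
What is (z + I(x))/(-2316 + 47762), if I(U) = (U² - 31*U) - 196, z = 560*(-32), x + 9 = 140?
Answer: -2508/22723 ≈ -0.11037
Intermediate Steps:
x = 131 (x = -9 + 140 = 131)
z = -17920
I(U) = -196 + U² - 31*U
(z + I(x))/(-2316 + 47762) = (-17920 + (-196 + 131² - 31*131))/(-2316 + 47762) = (-17920 + (-196 + 17161 - 4061))/45446 = (-17920 + 12904)*(1/45446) = -5016*1/45446 = -2508/22723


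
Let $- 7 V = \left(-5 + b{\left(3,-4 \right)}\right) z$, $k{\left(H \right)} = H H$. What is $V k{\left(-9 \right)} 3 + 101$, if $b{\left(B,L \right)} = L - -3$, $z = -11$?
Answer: $- \frac{15331}{7} \approx -2190.1$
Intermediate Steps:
$k{\left(H \right)} = H^{2}$
$b{\left(B,L \right)} = 3 + L$ ($b{\left(B,L \right)} = L + 3 = 3 + L$)
$V = - \frac{66}{7}$ ($V = - \frac{\left(-5 + \left(3 - 4\right)\right) \left(-11\right)}{7} = - \frac{\left(-5 - 1\right) \left(-11\right)}{7} = - \frac{\left(-6\right) \left(-11\right)}{7} = \left(- \frac{1}{7}\right) 66 = - \frac{66}{7} \approx -9.4286$)
$V k{\left(-9 \right)} 3 + 101 = - \frac{66 \left(-9\right)^{2} \cdot 3}{7} + 101 = - \frac{66 \cdot 81 \cdot 3}{7} + 101 = \left(- \frac{66}{7}\right) 243 + 101 = - \frac{16038}{7} + 101 = - \frac{15331}{7}$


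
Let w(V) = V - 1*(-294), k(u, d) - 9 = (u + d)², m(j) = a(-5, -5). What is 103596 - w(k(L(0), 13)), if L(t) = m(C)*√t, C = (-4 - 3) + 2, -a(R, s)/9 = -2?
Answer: 103124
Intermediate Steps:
a(R, s) = 18 (a(R, s) = -9*(-2) = 18)
C = -5 (C = -7 + 2 = -5)
m(j) = 18
L(t) = 18*√t
k(u, d) = 9 + (d + u)² (k(u, d) = 9 + (u + d)² = 9 + (d + u)²)
w(V) = 294 + V (w(V) = V + 294 = 294 + V)
103596 - w(k(L(0), 13)) = 103596 - (294 + (9 + (13 + 18*√0)²)) = 103596 - (294 + (9 + (13 + 18*0)²)) = 103596 - (294 + (9 + (13 + 0)²)) = 103596 - (294 + (9 + 13²)) = 103596 - (294 + (9 + 169)) = 103596 - (294 + 178) = 103596 - 1*472 = 103596 - 472 = 103124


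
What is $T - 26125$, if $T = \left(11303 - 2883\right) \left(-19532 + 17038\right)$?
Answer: $-21025605$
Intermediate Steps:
$T = -20999480$ ($T = 8420 \left(-2494\right) = -20999480$)
$T - 26125 = -20999480 - 26125 = -21025605$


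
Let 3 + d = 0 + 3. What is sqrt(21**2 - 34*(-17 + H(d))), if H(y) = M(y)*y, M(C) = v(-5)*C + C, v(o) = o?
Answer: sqrt(1019) ≈ 31.922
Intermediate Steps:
d = 0 (d = -3 + (0 + 3) = -3 + 3 = 0)
M(C) = -4*C (M(C) = -5*C + C = -4*C)
H(y) = -4*y**2 (H(y) = (-4*y)*y = -4*y**2)
sqrt(21**2 - 34*(-17 + H(d))) = sqrt(21**2 - 34*(-17 - 4*0**2)) = sqrt(441 - 34*(-17 - 4*0)) = sqrt(441 - 34*(-17 + 0)) = sqrt(441 - 34*(-17)) = sqrt(441 + 578) = sqrt(1019)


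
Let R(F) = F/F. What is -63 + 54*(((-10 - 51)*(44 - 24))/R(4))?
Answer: -65943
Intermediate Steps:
R(F) = 1
-63 + 54*(((-10 - 51)*(44 - 24))/R(4)) = -63 + 54*(((-10 - 51)*(44 - 24))/1) = -63 + 54*(-61*20*1) = -63 + 54*(-1220*1) = -63 + 54*(-1220) = -63 - 65880 = -65943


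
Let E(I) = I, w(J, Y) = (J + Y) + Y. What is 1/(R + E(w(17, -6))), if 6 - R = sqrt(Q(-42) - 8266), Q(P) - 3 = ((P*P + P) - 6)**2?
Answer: -11/2936272 - sqrt(2936393)/2936272 ≈ -0.00058734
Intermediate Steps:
w(J, Y) = J + 2*Y
Q(P) = 3 + (-6 + P + P**2)**2 (Q(P) = 3 + ((P*P + P) - 6)**2 = 3 + ((P**2 + P) - 6)**2 = 3 + ((P + P**2) - 6)**2 = 3 + (-6 + P + P**2)**2)
R = 6 - sqrt(2936393) (R = 6 - sqrt((3 + (-6 - 42 + (-42)**2)**2) - 8266) = 6 - sqrt((3 + (-6 - 42 + 1764)**2) - 8266) = 6 - sqrt((3 + 1716**2) - 8266) = 6 - sqrt((3 + 2944656) - 8266) = 6 - sqrt(2944659 - 8266) = 6 - sqrt(2936393) ≈ -1707.6)
1/(R + E(w(17, -6))) = 1/((6 - sqrt(2936393)) + (17 + 2*(-6))) = 1/((6 - sqrt(2936393)) + (17 - 12)) = 1/((6 - sqrt(2936393)) + 5) = 1/(11 - sqrt(2936393))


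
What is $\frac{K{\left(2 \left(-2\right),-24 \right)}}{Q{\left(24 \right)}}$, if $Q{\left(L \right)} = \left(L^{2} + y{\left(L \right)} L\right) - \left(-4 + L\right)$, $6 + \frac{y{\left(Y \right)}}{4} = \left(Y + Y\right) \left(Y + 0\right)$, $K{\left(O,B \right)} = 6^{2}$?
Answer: $\frac{9}{27643} \approx 0.00032558$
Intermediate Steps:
$K{\left(O,B \right)} = 36$
$y{\left(Y \right)} = -24 + 8 Y^{2}$ ($y{\left(Y \right)} = -24 + 4 \left(Y + Y\right) \left(Y + 0\right) = -24 + 4 \cdot 2 Y Y = -24 + 4 \cdot 2 Y^{2} = -24 + 8 Y^{2}$)
$Q{\left(L \right)} = 4 + L^{2} - L + L \left(-24 + 8 L^{2}\right)$ ($Q{\left(L \right)} = \left(L^{2} + \left(-24 + 8 L^{2}\right) L\right) - \left(-4 + L\right) = \left(L^{2} + L \left(-24 + 8 L^{2}\right)\right) - \left(-4 + L\right) = 4 + L^{2} - L + L \left(-24 + 8 L^{2}\right)$)
$\frac{K{\left(2 \left(-2\right),-24 \right)}}{Q{\left(24 \right)}} = \frac{36}{4 + 24^{2} - 600 + 8 \cdot 24^{3}} = \frac{36}{4 + 576 - 600 + 8 \cdot 13824} = \frac{36}{4 + 576 - 600 + 110592} = \frac{36}{110572} = 36 \cdot \frac{1}{110572} = \frac{9}{27643}$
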